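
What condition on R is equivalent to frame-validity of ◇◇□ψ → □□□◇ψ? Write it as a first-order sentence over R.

This is a Sahlqvist (Geach-type) schema ◇^2□^1ψ → □^3◇^1ψ.
First-order correspondent: ∀x ∀y ∀z ((xR²y ∧ xR³z) → ∃w (yRw ∧ zRw)).

∀x ∀y ∀z ((xR²y ∧ xR³z) → ∃w (yRw ∧ zRw))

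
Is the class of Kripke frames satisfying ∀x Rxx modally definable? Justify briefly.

Yes, by □r → r

Yes: it is reflexivity, defined by the T schema □r → r.
Suppose □r→r is valid. At any x set V(r)={w : Rxw}. Then □r holds at x, so r holds at x, i.e. Rxx.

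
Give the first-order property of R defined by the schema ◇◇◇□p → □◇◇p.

∀x ∀y ∀z ((xR³y ∧ xRz) → ∃w (yRw ∧ zR²w))

This is a Sahlqvist (Geach-type) schema ◇^3□^1p → □^1◇^2p.
Minimal-valuation argument: fix x; take any y with xR^3y and any z with xR^1z. Set V(p) to the set of worlds R-reachable from y in exactly 1 step. Then □^1p holds at y, so the antecedent holds at x; validity forces ◇^2p at z, giving a w with zR^2w and yR^1w.
First-order correspondent: ∀x ∀y ∀z ((xR³y ∧ xRz) → ∃w (yRw ∧ zR²w)).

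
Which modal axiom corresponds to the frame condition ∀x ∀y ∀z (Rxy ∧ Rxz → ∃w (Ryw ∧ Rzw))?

This is convergence; the standard corresponding axiom is .2: ◇□q → □◇q.
Suppose ◇□q→□◇q is valid. Take Rxy, Rxz and set V(q)={w : Ryw}. Then □q at y so ◇□q at x, so □◇q at x, so ◇q at z, giving w with Rzw and Ryw.

◇□q → □◇q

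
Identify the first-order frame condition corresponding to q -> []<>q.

Suppose q→□◇q is valid. Take Rxy and set V(q)={x}. Then q at x, so □◇q at x, so ◇q at y, so some z with Ryz has q; z=x, i.e. Ryx.
Conversely, on a frame with symmetry the schema holds at every world under every valuation.
Frame condition: forall x forall y (Rxy -> Ryx).

Symmetry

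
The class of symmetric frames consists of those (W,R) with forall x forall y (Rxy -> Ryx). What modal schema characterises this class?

This is symmetry; the standard corresponding axiom is B: r → □◇r.
Suppose r→□◇r is valid. Take Rxy and set V(r)={x}. Then r at x, so □◇r at x, so ◇r at y, so some z with Ryz has r; z=x, i.e. Ryx.

r → □◇r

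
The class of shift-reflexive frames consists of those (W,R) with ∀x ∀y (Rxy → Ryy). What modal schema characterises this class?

The condition is shift-reflexivity. The T□ schema □(□r → r) defines it.
Suppose □(□r→r) is valid. Take Rxy and set V(r)={w : Ryw}. Then at y, □r holds; since □(□r→r) at x, □r→r at y, so r at y, i.e. Ryy.

□(□r → r)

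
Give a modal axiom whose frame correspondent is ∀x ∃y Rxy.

A defining formula is □p → ◇p (the D axiom).
Suppose □p→◇p is valid. At any x set V(p)=W. Then □p at x, so ◇p at x, so x has a successor.

□p → ◇p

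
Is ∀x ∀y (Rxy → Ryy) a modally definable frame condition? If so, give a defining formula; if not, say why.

This is a Sahlqvist condition; the T□ axiom □(□p → p) defines it.

Yes, by □(□p → p)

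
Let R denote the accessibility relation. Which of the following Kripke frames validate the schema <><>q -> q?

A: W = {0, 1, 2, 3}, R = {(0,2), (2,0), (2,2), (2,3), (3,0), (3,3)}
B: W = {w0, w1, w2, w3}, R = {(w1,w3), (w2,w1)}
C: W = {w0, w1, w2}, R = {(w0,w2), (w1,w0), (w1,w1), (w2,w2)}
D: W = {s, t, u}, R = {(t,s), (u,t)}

Frame correspondent (Sahlqvist): forall x forall y (x R^2 y -> exists w (y = w & x = w)) — i.e. a generalized confluence (Geach) condition.
A: fails — 0R²2 but 2 ≠ 0.
B: fails — w2R²w3 but w3 ≠ w2.
C: fails — w0R²w2 but w2 ≠ w0.
D: fails — uR²s but s ≠ u.

none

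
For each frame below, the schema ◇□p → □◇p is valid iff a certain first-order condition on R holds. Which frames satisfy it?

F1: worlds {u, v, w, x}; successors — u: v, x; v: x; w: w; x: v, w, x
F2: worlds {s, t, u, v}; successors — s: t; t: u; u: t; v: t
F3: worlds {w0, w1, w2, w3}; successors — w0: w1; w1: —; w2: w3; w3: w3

F2

Frame correspondent (Sahlqvist): ∀x ∀y ∀z (Rxy ∧ Rxz → ∃w (Ryw ∧ Rzw)) — i.e. convergence.
F1: fails — Rxw and Rxv but w and v have no common successor.
F2: ✓.
F3: fails — Rw0w1 and Rw0w1 but w1 and w1 have no common successor.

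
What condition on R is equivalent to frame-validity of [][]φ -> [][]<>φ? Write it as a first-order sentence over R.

This is a Sahlqvist (Geach-type) schema ◇^0□^2φ → □^2◇^1φ.
First-order correspondent: forall x forall z (x R^2 z -> exists w (x R^2 w & zRw)).

forall x forall z (x R^2 z -> exists w (x R^2 w & zRw))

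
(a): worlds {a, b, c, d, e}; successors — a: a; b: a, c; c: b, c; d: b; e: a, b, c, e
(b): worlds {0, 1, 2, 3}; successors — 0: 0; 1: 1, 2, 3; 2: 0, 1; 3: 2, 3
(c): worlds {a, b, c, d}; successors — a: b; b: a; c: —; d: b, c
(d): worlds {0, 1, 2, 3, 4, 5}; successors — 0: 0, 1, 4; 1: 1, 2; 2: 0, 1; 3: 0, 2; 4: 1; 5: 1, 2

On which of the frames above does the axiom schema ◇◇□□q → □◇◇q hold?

Frame correspondent (Sahlqvist): ∀x ∀y ∀z ((xR²y ∧ xRz) → ∃w (yR²w ∧ zR²w)) — i.e. a generalized confluence (Geach) condition.
(a): satisfies the condition.
(b): satisfies the condition.
(c): fails — aR²a, aRb but no w with aR²w and bR²w.
(d): satisfies the condition.

(a), (b), (d)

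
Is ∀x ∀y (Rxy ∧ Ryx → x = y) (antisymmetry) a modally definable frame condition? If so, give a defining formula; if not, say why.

Modal frame validity is preserved under surjective bounded morphisms.
The 4-cycle (worlds s,t,u,v with s→t→u→v→s) is antisymmetric. Sending even-indexed worlds to a and odd-indexed worlds to b is a surjective bounded morphism onto the two-world frame with a↔b, which is not antisymmetric.
So the class is not modally definable.

No — not modally definable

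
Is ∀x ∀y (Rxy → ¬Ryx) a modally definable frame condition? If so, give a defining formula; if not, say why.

No

Any modally definable frame class is closed under surjective bounded morphisms.
The 4-cycle (worlds 0,1,2,3 with 0→1→2→3→0) is asymmetric. Mapping every world to a single reflexive point • is a surjective bounded morphism, and the reflexive point is not asymmetric (R•• but asymmetry requires ¬R••).
So no modal formula (or set of formulas) defines exactly the asymmetric frames.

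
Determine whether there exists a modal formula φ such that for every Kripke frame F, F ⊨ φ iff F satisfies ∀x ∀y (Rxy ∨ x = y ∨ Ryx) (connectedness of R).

No — not modally definable

Modal frame validity is preserved under disjoint unions.
Take 3 disjoint single-world reflexive frames: each is trivially connected, but their disjoint union has 3 worlds with no edge between distinct components, so it is not connected.
So the class is not modally definable.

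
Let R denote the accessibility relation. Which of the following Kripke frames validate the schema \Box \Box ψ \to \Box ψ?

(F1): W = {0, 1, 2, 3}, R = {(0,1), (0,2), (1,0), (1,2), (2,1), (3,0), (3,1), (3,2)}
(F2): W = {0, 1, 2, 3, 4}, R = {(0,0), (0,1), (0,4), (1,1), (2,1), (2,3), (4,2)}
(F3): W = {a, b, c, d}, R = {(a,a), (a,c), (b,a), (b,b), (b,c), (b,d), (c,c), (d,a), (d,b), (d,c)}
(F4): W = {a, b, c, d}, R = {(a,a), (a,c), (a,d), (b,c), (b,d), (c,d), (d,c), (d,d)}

The schema corresponds to density: \forall x \forall y (Rxy \to \exists z (Rxz \wedge Rzy)).
(F1): fails — R10 but no z with R1z and Rz0.
(F2): fails — R23 but no z with R2z and Rz3.
(F3): ✓.
(F4): ✓.

(F3), (F4)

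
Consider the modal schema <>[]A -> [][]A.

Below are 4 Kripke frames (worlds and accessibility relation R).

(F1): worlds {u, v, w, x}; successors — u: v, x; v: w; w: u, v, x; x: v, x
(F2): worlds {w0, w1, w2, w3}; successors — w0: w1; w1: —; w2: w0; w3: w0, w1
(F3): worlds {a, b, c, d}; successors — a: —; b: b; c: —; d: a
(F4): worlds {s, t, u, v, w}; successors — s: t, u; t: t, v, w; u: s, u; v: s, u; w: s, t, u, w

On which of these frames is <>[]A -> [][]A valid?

(F3)

This is the axiom for a generalized confluence (Geach) condition; its first-order frame correspondent is forall x forall y forall z ((xRy & x R^2 z) -> exists w (yRw & z = w)).
(F1): fails — uRv, uR²v but no t with vRt and v=t.
(F2): fails — w3Rw1, w3R²w1 but no w with w1Rw and w1=w.
(F3): condition met.
(F4): fails — sRt, sR²s but no w* with tRw* and s=w*.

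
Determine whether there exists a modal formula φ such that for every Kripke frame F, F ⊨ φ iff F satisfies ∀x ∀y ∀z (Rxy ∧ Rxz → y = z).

Yes, by ◇r → □r

This is a Sahlqvist condition; the CD axiom ◇r → □r defines it.
Suppose ◇r→□r is valid. Take Rxy, Rxz and set V(r)={y}. Then ◇r at x, so □r at x, so r at z, i.e. z=y.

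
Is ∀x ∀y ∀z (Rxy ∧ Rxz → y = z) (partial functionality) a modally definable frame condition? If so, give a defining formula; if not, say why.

Definable; ◇r → □r defines it

The condition is partial functionality. A defining modal formula is ◇r → □r.
Suppose ◇r→□r is valid. Take Rxy, Rxz and set V(r)={y}. Then ◇r at x, so □r at x, so r at z, i.e. z=y.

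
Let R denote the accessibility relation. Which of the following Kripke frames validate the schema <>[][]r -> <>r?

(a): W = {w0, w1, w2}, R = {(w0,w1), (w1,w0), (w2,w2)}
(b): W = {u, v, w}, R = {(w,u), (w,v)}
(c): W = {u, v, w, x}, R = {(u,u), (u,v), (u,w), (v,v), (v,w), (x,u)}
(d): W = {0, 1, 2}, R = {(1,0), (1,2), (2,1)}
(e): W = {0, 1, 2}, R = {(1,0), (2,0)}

(a)

Frame correspondent (Sahlqvist): forall x forall y (xRy -> exists w (y R^2 w & xRw)) — i.e. a generalized confluence (Geach) condition.
(a): satisfies the condition.
(b): fails — wRu but no t with uR²t and wRt.
(c): fails — uRw but no t with wR²t and uRt.
(d): fails — 1R0 but no w with 0R²w and 1Rw.
(e): fails — 1R0 but no w with 0R²w and 1Rw.
Valid on: (a).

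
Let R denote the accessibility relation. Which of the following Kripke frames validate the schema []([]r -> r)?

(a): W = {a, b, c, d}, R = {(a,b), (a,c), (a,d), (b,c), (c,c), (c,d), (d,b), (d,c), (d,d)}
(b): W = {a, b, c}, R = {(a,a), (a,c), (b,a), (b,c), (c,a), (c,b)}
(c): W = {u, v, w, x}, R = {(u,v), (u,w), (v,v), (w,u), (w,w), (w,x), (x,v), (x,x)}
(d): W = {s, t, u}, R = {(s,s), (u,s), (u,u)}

(d)

Frame correspondent (Sahlqvist): forall x forall y (Rxy -> Ryy) — i.e. shift-reflexivity.
(a): fails — Rab but not Rbb.
(b): fails — Rbc but not Rcc.
(c): fails — Rwu but not Ruu.
(d): ✓.
Valid on: (d).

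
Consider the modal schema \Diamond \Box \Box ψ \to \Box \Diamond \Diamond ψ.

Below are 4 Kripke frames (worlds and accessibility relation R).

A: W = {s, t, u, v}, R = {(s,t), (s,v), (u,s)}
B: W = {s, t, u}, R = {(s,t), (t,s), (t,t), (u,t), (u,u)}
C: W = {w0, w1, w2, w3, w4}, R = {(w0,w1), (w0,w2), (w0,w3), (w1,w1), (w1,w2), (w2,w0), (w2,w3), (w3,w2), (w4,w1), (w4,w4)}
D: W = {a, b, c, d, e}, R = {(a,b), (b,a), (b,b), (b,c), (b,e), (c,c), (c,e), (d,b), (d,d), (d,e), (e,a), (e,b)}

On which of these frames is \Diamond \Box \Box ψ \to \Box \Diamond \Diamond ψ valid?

B, C, D

The schema corresponds to a generalized confluence (Geach) condition: \forall x \forall y \forall z ((xRy \wedge xRz) \to \exists w (y R^2 w \wedge z R^2 w)).
A: fails — sRt, sRt but no w with tR²w and tR²w.
B: ✓.
C: ✓.
D: ✓.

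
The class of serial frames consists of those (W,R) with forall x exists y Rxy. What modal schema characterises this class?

□s → ◇s

The condition is seriality. The D schema □s → ◇s defines it.
Suppose □s→◇s is valid. At any x set V(s)=W. Then □s at x, so ◇s at x, so x has a successor.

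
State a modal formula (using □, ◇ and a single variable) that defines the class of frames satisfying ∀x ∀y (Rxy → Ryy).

A defining formula is □(□s → s) (the T□ axiom).
Suppose □(□s→s) is valid. Take Rxy and set V(s)={w : Ryw}. Then at y, □s holds; since □(□s→s) at x, □s→s at y, so s at y, i.e. Ryy.

□(□s → s)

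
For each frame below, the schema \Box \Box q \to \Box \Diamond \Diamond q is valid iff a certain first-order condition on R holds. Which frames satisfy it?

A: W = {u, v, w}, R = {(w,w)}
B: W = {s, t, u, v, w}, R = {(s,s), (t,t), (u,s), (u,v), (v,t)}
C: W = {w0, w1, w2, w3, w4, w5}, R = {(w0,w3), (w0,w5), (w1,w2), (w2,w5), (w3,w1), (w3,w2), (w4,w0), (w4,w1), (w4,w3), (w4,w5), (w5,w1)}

This is the axiom for a generalized confluence (Geach) condition; its first-order frame correspondent is \forall x \forall z (xRz \to \exists w (x R^2 w \wedge z R^2 w)).
A: satisfies the condition.
B: satisfies the condition.
C: fails — w1Rw2 but no w with w1R²w and w2R²w.
Valid on: A, B.

A, B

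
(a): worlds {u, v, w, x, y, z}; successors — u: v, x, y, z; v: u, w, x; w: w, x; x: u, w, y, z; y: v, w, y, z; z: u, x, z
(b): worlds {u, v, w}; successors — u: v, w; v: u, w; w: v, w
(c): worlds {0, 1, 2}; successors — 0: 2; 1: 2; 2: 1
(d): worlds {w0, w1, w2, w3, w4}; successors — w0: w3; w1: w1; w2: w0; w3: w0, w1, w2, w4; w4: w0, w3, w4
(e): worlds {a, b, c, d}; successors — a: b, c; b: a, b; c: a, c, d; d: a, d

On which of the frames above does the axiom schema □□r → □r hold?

The schema corresponds to density: ∀x ∀y (Rxy → ∃z (Rxz ∧ Rzy)).
(a): holds.
(b): fails — Rvu but no z with Rvz and Rzu.
(c): fails — R12 but no z with R1z and Rz2.
(d): fails — Rw3w2 but no z with Rw3z and Rzw2.
(e): holds.
Valid on: (a), (e).

(a), (e)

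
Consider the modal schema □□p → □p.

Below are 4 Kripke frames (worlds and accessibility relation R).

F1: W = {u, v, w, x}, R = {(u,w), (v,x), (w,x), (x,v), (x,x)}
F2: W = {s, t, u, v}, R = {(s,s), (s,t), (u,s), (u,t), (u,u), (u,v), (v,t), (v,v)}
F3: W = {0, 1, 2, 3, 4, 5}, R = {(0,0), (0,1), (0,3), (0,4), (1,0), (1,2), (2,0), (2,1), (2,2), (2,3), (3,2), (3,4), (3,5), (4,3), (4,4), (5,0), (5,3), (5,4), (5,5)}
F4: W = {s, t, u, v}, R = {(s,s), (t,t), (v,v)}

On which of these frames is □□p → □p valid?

F2, F3, F4

The schema corresponds to density: ∀x ∀y (Rxy → ∃z (Rxz ∧ Rzy)).
F1: fails — Ruw but no z with Ruz and Rzw.
F2: ✓.
F3: ✓.
F4: ✓.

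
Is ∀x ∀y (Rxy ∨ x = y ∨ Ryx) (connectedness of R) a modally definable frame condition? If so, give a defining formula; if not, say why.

If a class were modally definable it would be closed under disjoint unions (Goldblatt–Thomason).
Take 4 disjoint single-world reflexive frames: each is trivially connected, but their disjoint union has 4 worlds with no edge between distinct components, so it is not connected.
Hence connectedness of R is not modally definable.

Not modally definable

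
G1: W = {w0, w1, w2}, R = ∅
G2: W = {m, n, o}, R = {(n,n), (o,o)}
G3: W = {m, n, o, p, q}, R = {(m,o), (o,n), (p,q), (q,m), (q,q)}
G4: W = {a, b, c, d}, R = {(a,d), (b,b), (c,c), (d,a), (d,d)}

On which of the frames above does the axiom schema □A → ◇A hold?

The schema corresponds to seriality: ∀x ∃y Rxy.
G1: fails — world w0 has no successor.
G2: fails — world m has no successor.
G3: fails — world n has no successor.
G4: holds.
Valid on: G4.

G4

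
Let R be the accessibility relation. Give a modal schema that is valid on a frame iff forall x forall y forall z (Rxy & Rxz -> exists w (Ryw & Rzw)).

The condition is convergence. The .2 schema ◇□ψ → □◇ψ defines it.
Suppose ◇□ψ→□◇ψ is valid. Take Rxy, Rxz and set V(ψ)={w : Ryw}. Then □ψ at y so ◇□ψ at x, so □◇ψ at x, so ◇ψ at z, giving w with Rzw and Ryw.

◇□ψ → □◇ψ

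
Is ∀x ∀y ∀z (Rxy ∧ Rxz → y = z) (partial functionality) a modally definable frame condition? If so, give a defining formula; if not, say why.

Yes: it is partial functionality, defined by the CD schema ◇p → □p.

Definable; ◇p → □p defines it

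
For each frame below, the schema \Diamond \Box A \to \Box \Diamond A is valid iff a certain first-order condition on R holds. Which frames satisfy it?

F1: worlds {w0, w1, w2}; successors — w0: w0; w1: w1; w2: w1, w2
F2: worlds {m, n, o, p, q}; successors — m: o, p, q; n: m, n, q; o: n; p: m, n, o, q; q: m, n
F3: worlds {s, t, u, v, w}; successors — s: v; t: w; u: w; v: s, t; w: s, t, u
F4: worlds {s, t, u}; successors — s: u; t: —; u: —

F1

Frame correspondent (Sahlqvist): \forall x \forall y \forall z (Rxy \wedge Rxz \to \exists w (Ryw \wedge Rzw)) — i.e. convergence.
F1: ✓.
F2: fails — Rnq and Rnm but q and m have no common successor.
F3: fails — Rvt and Rvs but t and s have no common successor.
F4: fails — Rsu and Rsu but u and u have no common successor.
Valid on: F1.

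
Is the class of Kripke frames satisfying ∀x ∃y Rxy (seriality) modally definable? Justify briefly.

Yes: it is seriality, defined by the D schema □p → ◇p.

Definable; □p → ◇p defines it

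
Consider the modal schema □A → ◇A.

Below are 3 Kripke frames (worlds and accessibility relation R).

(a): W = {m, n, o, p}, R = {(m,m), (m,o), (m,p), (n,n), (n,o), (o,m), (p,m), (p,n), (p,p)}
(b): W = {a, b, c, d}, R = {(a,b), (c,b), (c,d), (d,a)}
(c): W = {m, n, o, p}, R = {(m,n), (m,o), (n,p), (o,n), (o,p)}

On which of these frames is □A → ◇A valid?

(a)

This is the axiom for seriality; its first-order frame correspondent is ∀x ∃y Rxy.
(a): holds.
(b): fails — world b has no successor.
(c): fails — world p has no successor.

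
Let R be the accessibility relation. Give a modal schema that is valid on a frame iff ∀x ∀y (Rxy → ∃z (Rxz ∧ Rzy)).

This is density; the standard corresponding axiom is C4: □□r → □r.

□□r → □r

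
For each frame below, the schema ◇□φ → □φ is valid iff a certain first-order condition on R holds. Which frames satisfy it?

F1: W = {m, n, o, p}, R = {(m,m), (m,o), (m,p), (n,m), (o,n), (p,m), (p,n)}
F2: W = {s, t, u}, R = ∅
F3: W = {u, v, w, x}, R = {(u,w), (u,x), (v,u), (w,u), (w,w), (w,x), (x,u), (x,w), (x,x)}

Frame correspondent (Sahlqvist): ∀x ∀y ∀z (Rxy ∧ Rxz → Ryz) — i.e. the Euclidean property.
F1: fails — Rmo and Rmo but not Roo.
F2: condition met.
F3: fails — Rvu and Rvu but not Ruu.

F2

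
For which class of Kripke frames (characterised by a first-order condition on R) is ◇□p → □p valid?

This schema is equivalent to the 5 axiom ◇p → □◇p.
Its frame correspondent is the Euclidean property — ∀x ∀y ∀z (Rxy ∧ Rxz → Ryz).

the Euclidean property: ∀x ∀y ∀z (Rxy ∧ Rxz → Ryz)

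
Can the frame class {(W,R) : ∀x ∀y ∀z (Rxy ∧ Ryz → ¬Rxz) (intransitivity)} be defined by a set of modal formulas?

No

Modal frame validity is preserved under surjective bounded morphisms.
The 7-cycle (worlds 0,1,2,3,4,5,6 with 0→1→2→3→4→5→6→0) is intransitive. Mapping every world to a single reflexive point • is a surjective bounded morphism; the reflexive point is not intransitive (R••∧R•• but R••).
So the class is not modally definable.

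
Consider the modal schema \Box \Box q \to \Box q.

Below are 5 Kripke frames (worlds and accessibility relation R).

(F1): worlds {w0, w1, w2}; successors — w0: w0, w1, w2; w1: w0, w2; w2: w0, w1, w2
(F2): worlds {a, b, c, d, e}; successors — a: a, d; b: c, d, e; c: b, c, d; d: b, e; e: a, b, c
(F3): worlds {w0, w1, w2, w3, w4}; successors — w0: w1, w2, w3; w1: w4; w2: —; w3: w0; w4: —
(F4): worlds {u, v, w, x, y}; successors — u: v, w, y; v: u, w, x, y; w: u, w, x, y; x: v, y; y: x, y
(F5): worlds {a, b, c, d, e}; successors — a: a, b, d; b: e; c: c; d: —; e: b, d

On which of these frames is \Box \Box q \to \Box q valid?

(F1), (F2)

Frame correspondent (Sahlqvist): \forall x \forall y (Rxy \to \exists z (Rxz \wedge Rzy)) — i.e. density.
(F1): condition met.
(F2): condition met.
(F3): fails — Rw3w0 but no z with Rw3z and Rzw0.
(F4): fails — Ruv but no z with Ruz and Rzv.
(F5): fails — Reb but no z with Rez and Rzb.
Valid on: (F1), (F2).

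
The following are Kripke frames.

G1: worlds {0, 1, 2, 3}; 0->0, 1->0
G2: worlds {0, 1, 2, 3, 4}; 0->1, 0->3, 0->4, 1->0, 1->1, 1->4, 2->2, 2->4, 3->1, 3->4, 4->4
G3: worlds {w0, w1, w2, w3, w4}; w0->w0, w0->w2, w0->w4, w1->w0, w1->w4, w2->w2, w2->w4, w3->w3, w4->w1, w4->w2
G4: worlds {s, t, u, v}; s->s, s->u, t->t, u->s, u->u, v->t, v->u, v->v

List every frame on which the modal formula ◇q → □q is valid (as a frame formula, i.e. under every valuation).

This is the axiom for partial functionality; its first-order frame correspondent is ∀x ∀y ∀z (Rxy ∧ Rxz → y = z).
G1: condition met.
G2: fails — 0 sees both 1 and 3.
G3: fails — w0 sees both w0 and w2.
G4: fails — s sees both s and u.

G1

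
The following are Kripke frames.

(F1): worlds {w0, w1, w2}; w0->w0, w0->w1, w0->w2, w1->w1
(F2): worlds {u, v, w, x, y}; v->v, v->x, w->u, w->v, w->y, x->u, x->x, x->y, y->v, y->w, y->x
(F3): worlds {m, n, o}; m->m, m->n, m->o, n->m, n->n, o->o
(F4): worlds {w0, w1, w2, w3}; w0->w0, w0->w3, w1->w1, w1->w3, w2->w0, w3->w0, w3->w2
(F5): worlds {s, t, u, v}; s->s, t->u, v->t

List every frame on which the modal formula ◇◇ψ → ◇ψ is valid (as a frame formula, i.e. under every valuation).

(F1)

The schema corresponds to transitivity: ∀x ∀y ∀z (Rxy ∧ Ryz → Rxz).
(F1): ✓.
(F2): fails — Ryx and Rxu but not Ryu.
(F3): fails — Rnm and Rmo but not Rno.
(F4): fails — Rw1w3 and Rw3w2 but not Rw1w2.
(F5): fails — Rvt and Rtu but not Rvu.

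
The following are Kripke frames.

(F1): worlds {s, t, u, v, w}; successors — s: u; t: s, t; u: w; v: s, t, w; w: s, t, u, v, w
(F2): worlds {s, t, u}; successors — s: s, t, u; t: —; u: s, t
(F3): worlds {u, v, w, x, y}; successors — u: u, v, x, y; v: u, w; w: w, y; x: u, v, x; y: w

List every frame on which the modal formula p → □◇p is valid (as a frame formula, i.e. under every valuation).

The schema corresponds to symmetry: ∀x ∀y (Rxy → Ryx).
(F1): fails — Rwt but not Rtw.
(F2): fails — Rut but not Rtu.
(F3): fails — Rvw but not Rwv.
Valid on no frame.

none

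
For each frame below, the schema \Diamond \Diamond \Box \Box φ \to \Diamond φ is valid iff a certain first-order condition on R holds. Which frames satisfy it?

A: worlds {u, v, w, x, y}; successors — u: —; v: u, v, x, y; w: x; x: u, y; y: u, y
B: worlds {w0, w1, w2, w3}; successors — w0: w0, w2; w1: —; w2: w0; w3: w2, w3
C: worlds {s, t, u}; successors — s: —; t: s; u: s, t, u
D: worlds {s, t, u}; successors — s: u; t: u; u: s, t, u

B, D

Frame correspondent (Sahlqvist): \forall x \forall y (x R^2 y \to \exists w (y R^2 w \wedge xRw)) — i.e. a generalized confluence (Geach) condition.
A: fails — vR²u but no t with uR²t and vRt.
B: satisfies the condition.
C: fails — uR²s but no w with sR²w and uRw.
D: satisfies the condition.
Valid on: B, D.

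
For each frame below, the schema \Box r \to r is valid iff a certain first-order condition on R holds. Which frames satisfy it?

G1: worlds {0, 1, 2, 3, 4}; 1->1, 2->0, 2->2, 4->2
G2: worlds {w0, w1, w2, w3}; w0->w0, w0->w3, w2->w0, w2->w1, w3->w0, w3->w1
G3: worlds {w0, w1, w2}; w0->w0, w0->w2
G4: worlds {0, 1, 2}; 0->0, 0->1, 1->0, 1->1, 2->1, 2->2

The schema corresponds to reflexivity: \forall x Rxx.
G1: fails — world 0 does not see itself.
G2: fails — world w1 does not see itself.
G3: fails — world w1 does not see itself.
G4: condition met.
Valid on: G4.

G4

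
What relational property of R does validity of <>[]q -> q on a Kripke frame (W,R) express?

Symmetry

Equivalently (dual form): q → □◇q.
Suppose q→□◇q is valid. Take Rxy and set V(q)={x}. Then q at x, so □◇q at x, so ◇q at y, so some z with Ryz has q; z=x, i.e. Ryx.
Conversely, on a frame with symmetry the schema holds at every world under every valuation.
Frame condition: forall x forall y (Rxy -> Ryx).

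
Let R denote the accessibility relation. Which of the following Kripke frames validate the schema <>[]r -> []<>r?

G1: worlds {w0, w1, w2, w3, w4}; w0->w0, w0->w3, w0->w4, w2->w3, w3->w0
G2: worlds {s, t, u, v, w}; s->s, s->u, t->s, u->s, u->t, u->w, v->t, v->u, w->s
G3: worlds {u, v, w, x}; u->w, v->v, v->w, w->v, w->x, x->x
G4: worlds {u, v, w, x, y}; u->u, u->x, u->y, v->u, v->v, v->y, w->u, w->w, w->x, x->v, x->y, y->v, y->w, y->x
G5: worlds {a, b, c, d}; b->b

G2, G5

Frame correspondent (Sahlqvist): forall x forall y forall z (Rxy & Rxz -> exists w (Ryw & Rzw)) — i.e. convergence.
G1: fails — Rw0w4 and Rw0w4 but w4 and w4 have no common successor.
G2: ✓.
G3: fails — Rwx and Rwv but x and v have no common successor.
G4: fails — Rww and Rwx but w and x have no common successor.
G5: ✓.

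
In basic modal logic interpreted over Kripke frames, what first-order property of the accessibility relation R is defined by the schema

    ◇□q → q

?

This is a form of the B axiom.
Its frame correspondent is symmetry — ∀x ∀y (Rxy → Ryx).

symmetry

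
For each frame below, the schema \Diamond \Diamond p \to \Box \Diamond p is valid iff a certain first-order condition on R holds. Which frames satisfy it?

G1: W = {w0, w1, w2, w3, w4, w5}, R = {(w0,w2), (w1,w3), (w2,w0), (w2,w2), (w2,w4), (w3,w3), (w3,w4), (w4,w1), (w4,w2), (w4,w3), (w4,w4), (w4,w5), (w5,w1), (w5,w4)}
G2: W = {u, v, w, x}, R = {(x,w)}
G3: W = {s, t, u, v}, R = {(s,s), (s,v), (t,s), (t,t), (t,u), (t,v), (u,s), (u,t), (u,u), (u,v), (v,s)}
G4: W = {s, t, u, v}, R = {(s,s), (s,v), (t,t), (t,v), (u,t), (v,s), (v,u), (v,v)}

G2

The schema corresponds to a generalized confluence (Geach) condition: \forall x \forall y \forall z ((x R^2 y \wedge xRz) \to \exists w (y = w \wedge zRw)).
G1: fails — w2R²w0, w2Rw0 but no w with w0=w and w0Rw.
G2: ✓.
G3: fails — sR²v, sRv but no w with v=w and vRw.
G4: fails — sR²u, sRs but no w with u=w and sRw.
Valid on: G2.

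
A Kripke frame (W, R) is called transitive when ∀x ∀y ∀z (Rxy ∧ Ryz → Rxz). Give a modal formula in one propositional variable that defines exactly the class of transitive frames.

□s → □□s

A defining formula is □s → □□s (the 4 axiom).
Suppose □s→□□s is valid. Take Rxy, Ryz and set V(s)={w : Rxw}. Then □s at x, so □□s at x, so □s at y, so s at z, i.e. Rxz.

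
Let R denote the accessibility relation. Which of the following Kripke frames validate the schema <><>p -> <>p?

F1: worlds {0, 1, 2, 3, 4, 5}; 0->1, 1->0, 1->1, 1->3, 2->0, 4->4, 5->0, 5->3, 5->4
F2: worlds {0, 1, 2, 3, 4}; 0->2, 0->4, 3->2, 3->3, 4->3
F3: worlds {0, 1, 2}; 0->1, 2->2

F3

This is the axiom for transitivity; its first-order frame correspondent is forall x forall y forall z (Rxy & Ryz -> Rxz).
F1: fails — R01 and R10 but not R00.
F2: fails — R43 and R32 but not R42.
F3: ✓.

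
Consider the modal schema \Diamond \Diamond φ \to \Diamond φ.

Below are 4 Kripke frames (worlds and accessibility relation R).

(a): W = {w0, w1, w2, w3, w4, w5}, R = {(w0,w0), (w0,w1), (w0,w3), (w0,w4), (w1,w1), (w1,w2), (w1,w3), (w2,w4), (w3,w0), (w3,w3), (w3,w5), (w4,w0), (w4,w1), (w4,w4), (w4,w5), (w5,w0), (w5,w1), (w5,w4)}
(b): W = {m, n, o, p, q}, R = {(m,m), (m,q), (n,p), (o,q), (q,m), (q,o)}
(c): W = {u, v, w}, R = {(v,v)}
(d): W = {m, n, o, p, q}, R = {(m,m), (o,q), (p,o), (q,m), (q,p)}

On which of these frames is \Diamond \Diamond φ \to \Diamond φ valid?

This is the axiom for transitivity; its first-order frame correspondent is \forall x \forall y \forall z (Rxy \wedge Ryz \to Rxz).
(a): fails — Rw1w2 and Rw2w4 but not Rw1w4.
(b): fails — Roq and Rqm but not Rom.
(c): ✓.
(d): fails — Rpo and Roq but not Rpq.
Valid on: (c).

(c)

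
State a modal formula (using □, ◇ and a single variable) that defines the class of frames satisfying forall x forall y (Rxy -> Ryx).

p → □◇p

This is symmetry; the standard corresponding axiom is B: p → □◇p.
Suppose p→□◇p is valid. Take Rxy and set V(p)={x}. Then p at x, so □◇p at x, so ◇p at y, so some z with Ryz has p; z=x, i.e. Ryx.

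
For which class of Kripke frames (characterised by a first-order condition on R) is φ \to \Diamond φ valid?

This schema is equivalent to the T axiom □φ → φ.
Its frame correspondent is reflexivity — \forall x Rxx.

reflexivity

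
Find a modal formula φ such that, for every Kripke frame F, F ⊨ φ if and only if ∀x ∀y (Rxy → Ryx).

A defining formula is q → □◇q (the B axiom).
Suppose q→□◇q is valid. Take Rxy and set V(q)={x}. Then q at x, so □◇q at x, so ◇q at y, so some z with Ryz has q; z=x, i.e. Ryx.

q → □◇q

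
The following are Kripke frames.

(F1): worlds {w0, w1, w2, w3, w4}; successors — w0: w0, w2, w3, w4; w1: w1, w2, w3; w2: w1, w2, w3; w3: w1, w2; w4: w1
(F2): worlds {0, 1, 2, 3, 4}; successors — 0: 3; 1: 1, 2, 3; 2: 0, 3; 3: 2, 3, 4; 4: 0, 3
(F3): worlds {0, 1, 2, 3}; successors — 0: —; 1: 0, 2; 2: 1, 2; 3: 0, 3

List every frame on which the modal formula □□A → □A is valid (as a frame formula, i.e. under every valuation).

(F1)

This is the axiom for density; its first-order frame correspondent is ∀x ∀y (Rxy → ∃z (Rxz ∧ Rzy)).
(F1): holds.
(F2): fails — R40 but no z with R4z and Rz0.
(F3): fails — R10 but no z with R1z and Rz0.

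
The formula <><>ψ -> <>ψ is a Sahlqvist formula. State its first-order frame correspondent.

Replacing ψ by ¬ψ and contraposing gives the equivalent schema □ψ → □□ψ.
Suppose □ψ→□□ψ is valid. Take Rxy, Ryz and set V(ψ)={w : Rxw}. Then □ψ at x, so □□ψ at x, so □ψ at y, so ψ at z, i.e. Rxz.

Transitivity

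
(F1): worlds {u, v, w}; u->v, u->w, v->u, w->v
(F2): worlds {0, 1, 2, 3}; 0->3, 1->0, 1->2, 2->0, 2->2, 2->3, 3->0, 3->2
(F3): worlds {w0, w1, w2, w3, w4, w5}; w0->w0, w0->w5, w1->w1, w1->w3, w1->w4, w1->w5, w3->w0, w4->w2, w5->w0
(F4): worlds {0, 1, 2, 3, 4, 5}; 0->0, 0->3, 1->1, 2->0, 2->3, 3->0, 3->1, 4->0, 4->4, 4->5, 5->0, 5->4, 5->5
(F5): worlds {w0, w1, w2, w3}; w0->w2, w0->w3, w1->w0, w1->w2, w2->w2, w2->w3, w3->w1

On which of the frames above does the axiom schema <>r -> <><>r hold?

This is the axiom for a generalized confluence (Geach) condition; its first-order frame correspondent is forall x forall y (xRy -> exists w (y = w & x R^2 w)).
(F1): fails — uRw but no t with w=t and uR²t.
(F2): fails — 0R3 but no w with 3=w and 0R²w.
(F3): fails — w4Rw2 but no w with w2=w and w4R²w.
(F4): condition met.
(F5): fails — w1Rw0 but no w with w0=w and w1R²w.
Valid on: (F4).

(F4)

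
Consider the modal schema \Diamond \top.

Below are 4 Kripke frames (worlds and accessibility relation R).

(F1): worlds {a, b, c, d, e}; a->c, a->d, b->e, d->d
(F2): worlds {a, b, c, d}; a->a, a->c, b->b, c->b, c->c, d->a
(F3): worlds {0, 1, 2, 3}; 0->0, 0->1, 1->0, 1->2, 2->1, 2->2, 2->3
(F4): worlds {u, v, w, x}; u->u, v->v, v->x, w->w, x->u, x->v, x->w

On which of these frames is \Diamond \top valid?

Frame correspondent (Sahlqvist): \forall x \exists y Rxy — i.e. seriality.
(F1): fails — world c has no successor.
(F2): condition met.
(F3): fails — world 3 has no successor.
(F4): condition met.
Valid on: (F2), (F4).

(F2), (F4)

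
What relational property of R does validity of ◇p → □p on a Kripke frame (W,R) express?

partial functionality

This is the CD axiom.
Its frame correspondent is partial functionality — ∀x ∀y ∀z (Rxy ∧ Rxz → y = z).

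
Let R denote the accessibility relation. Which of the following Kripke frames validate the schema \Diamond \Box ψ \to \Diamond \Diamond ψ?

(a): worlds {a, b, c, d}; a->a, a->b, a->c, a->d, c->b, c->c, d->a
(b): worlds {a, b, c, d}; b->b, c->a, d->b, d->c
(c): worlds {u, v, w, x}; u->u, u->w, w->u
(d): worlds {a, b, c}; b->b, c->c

(c), (d)

The schema corresponds to a generalized confluence (Geach) condition: \forall x \forall y (xRy \to \exists w (yRw \wedge x R^2 w)).
(a): fails — aRb but no w with bRw and aR²w.
(b): fails — cRa but no w with aRw and cR²w.
(c): satisfies the condition.
(d): satisfies the condition.
Valid on: (c), (d).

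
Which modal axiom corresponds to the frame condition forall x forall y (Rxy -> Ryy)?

□(□r → r)

The condition is shift-reflexivity. The T□ schema □(□r → r) defines it.
Suppose □(□r→r) is valid. Take Rxy and set V(r)={w : Ryw}. Then at y, □r holds; since □(□r→r) at x, □r→r at y, so r at y, i.e. Ryy.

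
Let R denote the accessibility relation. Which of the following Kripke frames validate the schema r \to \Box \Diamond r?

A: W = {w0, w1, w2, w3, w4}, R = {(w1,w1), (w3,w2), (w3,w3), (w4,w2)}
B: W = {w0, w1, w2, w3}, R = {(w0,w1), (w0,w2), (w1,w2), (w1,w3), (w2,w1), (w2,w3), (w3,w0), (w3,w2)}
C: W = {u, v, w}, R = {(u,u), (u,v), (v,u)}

C

Frame correspondent (Sahlqvist): \forall x \forall y (Rxy \to Ryx) — i.e. symmetry.
A: fails — Rw3w2 but not Rw2w3.
B: fails — Rw1w3 but not Rw3w1.
C: ✓.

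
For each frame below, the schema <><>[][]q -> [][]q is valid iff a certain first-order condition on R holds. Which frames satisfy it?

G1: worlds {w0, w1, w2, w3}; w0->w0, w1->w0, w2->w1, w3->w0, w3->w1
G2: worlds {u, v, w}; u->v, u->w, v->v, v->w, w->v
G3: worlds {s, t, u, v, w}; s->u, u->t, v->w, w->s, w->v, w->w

G1, G2

The schema corresponds to a generalized confluence (Geach) condition: forall x forall y forall z ((x R^2 y & x R^2 z) -> exists w (y R^2 w & z = w)).
G1: ✓.
G2: ✓.
G3: fails — sR²t, sR²t but no w* with tR²w* and t=w*.
Valid on: G1, G2.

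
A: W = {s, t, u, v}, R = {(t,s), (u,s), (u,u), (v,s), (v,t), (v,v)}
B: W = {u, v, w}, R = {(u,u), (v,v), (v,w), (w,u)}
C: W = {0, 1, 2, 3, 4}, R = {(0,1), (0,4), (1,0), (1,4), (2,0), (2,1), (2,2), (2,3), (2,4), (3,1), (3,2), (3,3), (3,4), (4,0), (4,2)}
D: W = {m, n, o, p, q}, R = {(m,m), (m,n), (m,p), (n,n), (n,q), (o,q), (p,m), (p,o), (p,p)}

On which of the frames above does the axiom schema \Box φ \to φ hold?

none

The schema corresponds to reflexivity: \forall x Rxx.
A: fails — world s does not see itself.
B: fails — world w does not see itself.
C: fails — world 0 does not see itself.
D: fails — world o does not see itself.
Valid on no frame.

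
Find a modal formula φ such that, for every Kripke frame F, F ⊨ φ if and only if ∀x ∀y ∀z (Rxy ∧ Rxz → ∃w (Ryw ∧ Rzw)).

◇□ψ → □◇ψ

This is convergence; the standard corresponding axiom is .2: ◇□ψ → □◇ψ.
Suppose ◇□ψ→□◇ψ is valid. Take Rxy, Rxz and set V(ψ)={w : Ryw}. Then □ψ at y so ◇□ψ at x, so □◇ψ at x, so ◇ψ at z, giving w with Rzw and Ryw.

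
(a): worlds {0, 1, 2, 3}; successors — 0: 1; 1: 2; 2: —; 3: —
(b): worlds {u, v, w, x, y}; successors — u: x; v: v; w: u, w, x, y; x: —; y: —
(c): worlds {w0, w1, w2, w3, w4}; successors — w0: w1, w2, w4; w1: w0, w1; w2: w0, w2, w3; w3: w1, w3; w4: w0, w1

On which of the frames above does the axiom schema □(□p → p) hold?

This is the axiom for shift-reflexivity; its first-order frame correspondent is ∀x ∀y (Rxy → Ryy).
(a): fails — R12 but not R22.
(b): fails — Rwu but not Ruu.
(c): fails — Rw1w0 but not Rw0w0.
Valid on no frame.

none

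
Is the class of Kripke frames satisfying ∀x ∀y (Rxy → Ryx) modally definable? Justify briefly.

Yes: it is symmetry, defined by the B schema q → □◇q.
Suppose q→□◇q is valid. Take Rxy and set V(q)={x}. Then q at x, so □◇q at x, so ◇q at y, so some z with Ryz has q; z=x, i.e. Ryx.

Yes — defined by q → □◇q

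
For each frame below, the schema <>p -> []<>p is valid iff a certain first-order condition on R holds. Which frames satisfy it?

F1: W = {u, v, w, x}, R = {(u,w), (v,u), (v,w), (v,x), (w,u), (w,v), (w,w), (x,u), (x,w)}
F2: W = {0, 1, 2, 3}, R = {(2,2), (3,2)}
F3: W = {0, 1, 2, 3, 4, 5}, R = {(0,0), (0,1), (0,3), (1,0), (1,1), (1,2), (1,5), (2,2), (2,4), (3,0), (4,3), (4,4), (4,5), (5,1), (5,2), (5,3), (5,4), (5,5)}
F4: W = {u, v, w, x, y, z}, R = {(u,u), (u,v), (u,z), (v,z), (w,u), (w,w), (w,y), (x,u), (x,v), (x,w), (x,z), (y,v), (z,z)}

F2

Frame correspondent (Sahlqvist): forall x forall y forall z (Rxy & Rxz -> Ryz) — i.e. the Euclidean property.
F1: fails — Rvw and Rvx but not Rwx.
F2: satisfies the condition.
F3: fails — R01 and R03 but not R13.
F4: fails — Ruv and Ruv but not Rvv.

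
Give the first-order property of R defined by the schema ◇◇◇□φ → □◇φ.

∀x ∀y ∀z ((xR³y ∧ xRz) → ∃w (yRw ∧ zRw))

This is a Sahlqvist (Geach-type) schema ◇^3□^1φ → □^1◇^1φ.
Minimal-valuation argument: fix x; take any y with xR^3y and any z with xR^1z. Set V(φ) to the set of worlds R-reachable from y in exactly 1 step. Then □^1φ holds at y, so the antecedent holds at x; validity forces ◇^1φ at z, giving a w with zR^1w and yR^1w.
First-order correspondent: ∀x ∀y ∀z ((xR³y ∧ xRz) → ∃w (yRw ∧ zRw)).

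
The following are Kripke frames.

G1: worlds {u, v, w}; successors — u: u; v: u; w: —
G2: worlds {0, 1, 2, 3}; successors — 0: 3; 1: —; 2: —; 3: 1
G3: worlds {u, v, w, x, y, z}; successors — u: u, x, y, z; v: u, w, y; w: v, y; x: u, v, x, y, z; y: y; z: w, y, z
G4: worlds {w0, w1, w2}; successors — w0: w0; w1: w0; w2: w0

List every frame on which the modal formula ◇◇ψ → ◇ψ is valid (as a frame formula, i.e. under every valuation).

G1, G4

Frame correspondent (Sahlqvist): ∀x ∀y ∀z (Rxy ∧ Ryz → Rxz) — i.e. transitivity.
G1: ✓.
G2: fails — R03 and R31 but not R01.
G3: fails — Ruz and Rzw but not Ruw.
G4: ✓.
Valid on: G1, G4.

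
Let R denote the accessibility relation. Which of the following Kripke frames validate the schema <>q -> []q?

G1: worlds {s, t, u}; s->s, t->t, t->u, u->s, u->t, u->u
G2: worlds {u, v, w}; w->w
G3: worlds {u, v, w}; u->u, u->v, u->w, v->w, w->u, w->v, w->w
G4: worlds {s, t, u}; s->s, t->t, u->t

G2, G4

Frame correspondent (Sahlqvist): forall x forall y forall z (Rxy & Rxz -> y = z) — i.e. partial functionality.
G1: fails — t sees both t and u.
G2: ✓.
G3: fails — u sees both u and v.
G4: ✓.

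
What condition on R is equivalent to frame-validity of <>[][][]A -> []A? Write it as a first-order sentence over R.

forall x forall y forall z ((xRy & xRz) -> exists w (y R^3 w & z = w))

This is a Sahlqvist (Geach-type) schema ◇^1□^3A → □^1◇^0A.
First-order correspondent: forall x forall y forall z ((xRy & xRz) -> exists w (y R^3 w & z = w)).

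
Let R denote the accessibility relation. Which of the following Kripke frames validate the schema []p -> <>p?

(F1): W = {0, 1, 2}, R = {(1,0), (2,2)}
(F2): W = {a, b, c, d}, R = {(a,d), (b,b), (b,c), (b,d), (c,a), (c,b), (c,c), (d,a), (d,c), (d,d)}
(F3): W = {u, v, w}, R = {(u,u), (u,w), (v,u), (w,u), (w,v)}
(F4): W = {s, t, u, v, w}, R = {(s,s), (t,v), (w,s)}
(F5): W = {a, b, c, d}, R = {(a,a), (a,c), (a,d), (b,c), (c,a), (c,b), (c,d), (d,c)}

(F2), (F3), (F5)

The schema corresponds to seriality: forall x exists y Rxy.
(F1): fails — world 0 has no successor.
(F2): ✓.
(F3): ✓.
(F4): fails — world u has no successor.
(F5): ✓.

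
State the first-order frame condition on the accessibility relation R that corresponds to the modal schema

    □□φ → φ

This is a Sahlqvist (Geach-type) schema ◇^0□^2φ → □^0◇^0φ.
Minimal-valuation argument: fix x; take any y with xR^0y and any z with xR^0z. Set V(φ) to the set of worlds R-reachable from y in exactly 2 steps. Then □^2φ holds at y, so the antecedent holds at x; validity forces ◇^0φ at z, giving a w with zR^0w and yR^2w.
First-order correspondent: ∀x ∃w (xR²w ∧ x = w).

∀x ∃w (xR²w ∧ x = w)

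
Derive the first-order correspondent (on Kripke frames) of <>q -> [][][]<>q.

forall x forall y forall z ((xRy & x R^3 z) -> exists w (y = w & zRw))

This is a Sahlqvist (Geach-type) schema ◇^1□^0q → □^3◇^1q.
Minimal-valuation argument: fix x; take any y with xR^1y and any z with xR^3z. Set V(q) to the set of worlds R-reachable from y in exactly 0 steps. Then □^0q holds at y, so the antecedent holds at x; validity forces ◇^1q at z, giving a w with zR^1w and yR^0w.
First-order correspondent: forall x forall y forall z ((xRy & x R^3 z) -> exists w (y = w & zRw)).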